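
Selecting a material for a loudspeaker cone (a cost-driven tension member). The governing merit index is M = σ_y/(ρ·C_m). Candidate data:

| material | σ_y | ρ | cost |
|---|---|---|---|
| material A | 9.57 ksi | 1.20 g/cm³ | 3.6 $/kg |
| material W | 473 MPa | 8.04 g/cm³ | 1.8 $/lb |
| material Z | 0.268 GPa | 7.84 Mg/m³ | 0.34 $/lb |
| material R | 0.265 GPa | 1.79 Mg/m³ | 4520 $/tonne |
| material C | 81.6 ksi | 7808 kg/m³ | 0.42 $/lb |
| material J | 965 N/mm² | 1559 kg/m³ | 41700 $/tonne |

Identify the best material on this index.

Putting every candidate on a common basis:
  material A: σ_y = 65.98 MPa, ρ = 1200 kg/m³, cost = 3.600 $/kg
  material W: σ_y = 473.0 MPa, ρ = 8040 kg/m³, cost = 3.968 $/kg
  material Z: σ_y = 268.0 MPa, ρ = 7840 kg/m³, cost = 0.7496 $/kg
  material R: σ_y = 265.0 MPa, ρ = 1790 kg/m³, cost = 4.520 $/kg
  material C: σ_y = 562.6 MPa, ρ = 7808 kg/m³, cost = 0.9259 $/kg
  material J: σ_y = 965.0 MPa, ρ = 1559 kg/m³, cost = 41.70 $/kg
  material C: M = 77.8 kN·m per $
  material Z: M = 45.6 kN·m per $
  material R: M = 32.8 kN·m per $
  material A: M = 15.3 kN·m per $
  material J: M = 14.8 kN·m per $
  material W: M = 14.8 kN·m per $
Material C ranks first.

material C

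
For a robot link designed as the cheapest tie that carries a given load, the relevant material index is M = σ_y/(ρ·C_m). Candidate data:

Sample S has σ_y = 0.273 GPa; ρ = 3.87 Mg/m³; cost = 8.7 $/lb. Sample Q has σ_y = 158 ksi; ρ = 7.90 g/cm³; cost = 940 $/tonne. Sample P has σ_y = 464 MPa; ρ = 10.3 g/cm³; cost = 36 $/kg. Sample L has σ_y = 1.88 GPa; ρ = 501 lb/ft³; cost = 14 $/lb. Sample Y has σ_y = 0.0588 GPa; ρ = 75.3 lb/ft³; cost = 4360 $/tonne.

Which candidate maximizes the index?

In SI units:
  sample S: σ_y = 273.0 MPa, ρ = 3870 kg/m³, cost = 19.18 $/kg
  sample Q: σ_y = 1089 MPa, ρ = 7900 kg/m³, cost = 0.9400 $/kg
  sample P: σ_y = 464.0 MPa, ρ = 10300 kg/m³, cost = 36.00 $/kg
  sample L: σ_y = 1880 MPa, ρ = 8025 kg/m³, cost = 30.86 $/kg
  sample Y: σ_y = 58.80 MPa, ρ = 1206 kg/m³, cost = 4.360 $/kg
  sample Q: M = 147 kN·m per $
  sample Y: M = 11.2 kN·m per $
  sample L: M = 7.59 kN·m per $
  sample S: M = 3.68 kN·m per $
  sample P: M = 1.25 kN·m per $
Sample Q has the largest M.

sample Q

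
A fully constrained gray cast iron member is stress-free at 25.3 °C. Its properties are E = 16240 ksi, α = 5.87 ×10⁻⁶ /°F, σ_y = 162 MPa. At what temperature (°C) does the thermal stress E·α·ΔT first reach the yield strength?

162 °C

E = 16240 ksi = 112.0 GPa.
α = 5.87×10⁻⁶/°F × 9/5 = 10.6×10⁻⁶/K.
E·α·ΔT = 162.0 MPa ⇒ ΔT = 162.0 / (112.0×10³ × 10.6×10⁻⁶) = 136.9 K.
T = 25.3 + 136.9 = 162.2 °C.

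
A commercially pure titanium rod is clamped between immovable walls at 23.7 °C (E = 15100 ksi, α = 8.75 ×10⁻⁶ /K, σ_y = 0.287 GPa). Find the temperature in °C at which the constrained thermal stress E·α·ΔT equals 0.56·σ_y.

E = 15100 ksi = 104.1 GPa.
σ_y = 0.287 GPa = 287.0 MPa.
E·α·ΔT = 160.7 MPa ⇒ ΔT = 160.7 / (104.1×10³ × 8.75×10⁻⁶) = 176.4 K.
T = 23.7 + 176.4 = 200.1 °C.

200 °C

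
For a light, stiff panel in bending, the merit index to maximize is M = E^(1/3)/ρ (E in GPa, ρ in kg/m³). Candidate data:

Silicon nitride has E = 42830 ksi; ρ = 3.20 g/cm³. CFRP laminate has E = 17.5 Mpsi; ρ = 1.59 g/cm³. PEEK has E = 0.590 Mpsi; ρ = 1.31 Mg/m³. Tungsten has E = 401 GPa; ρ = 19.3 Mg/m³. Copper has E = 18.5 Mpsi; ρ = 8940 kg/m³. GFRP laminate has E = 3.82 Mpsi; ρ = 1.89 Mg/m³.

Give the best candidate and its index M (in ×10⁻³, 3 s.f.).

After converting to SI:
  silicon nitride: E = 295.3 GPa, ρ = 3200 kg/m³
  CFRP laminate: E = 120.7 GPa, ρ = 1590 kg/m³
  PEEK: E = 4.068 GPa, ρ = 1310 kg/m³
  tungsten: E = 401.0 GPa, ρ = 19300 kg/m³
  copper: E = 127.6 GPa, ρ = 8940 kg/m³
  GFRP laminate: E = 26.34 GPa, ρ = 1890 kg/m³
  CFRP laminate: M = 3.11×10⁻³
  silicon nitride: M = 2.08×10⁻³
  GFRP laminate: M = 1.57×10⁻³
  PEEK: M = 1.22×10⁻³
  copper: M = 0.563×10⁻³
  tungsten: M = 0.382×10⁻³
Highest index: CFRP laminate.

CFRP laminate, M = 3.11×10⁻³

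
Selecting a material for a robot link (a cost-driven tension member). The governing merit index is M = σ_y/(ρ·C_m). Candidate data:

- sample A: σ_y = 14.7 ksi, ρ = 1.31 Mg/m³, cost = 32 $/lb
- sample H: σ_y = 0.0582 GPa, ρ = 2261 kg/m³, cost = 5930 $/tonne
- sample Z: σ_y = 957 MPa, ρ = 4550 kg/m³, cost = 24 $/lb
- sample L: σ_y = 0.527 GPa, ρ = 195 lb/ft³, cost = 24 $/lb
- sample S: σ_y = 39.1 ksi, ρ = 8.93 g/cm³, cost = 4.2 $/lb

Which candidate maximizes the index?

In SI units:
  sample A: σ_y = 101.4 MPa, ρ = 1310 kg/m³, cost = 70.55 $/kg
  sample H: σ_y = 58.20 MPa, ρ = 2261 kg/m³, cost = 5.930 $/kg
  sample Z: σ_y = 957.0 MPa, ρ = 4550 kg/m³, cost = 52.91 $/kg
  sample L: σ_y = 527.0 MPa, ρ = 3124 kg/m³, cost = 52.91 $/kg
  sample S: σ_y = 269.6 MPa, ρ = 8930 kg/m³, cost = 9.259 $/kg
  sample H: M = 4.34 kN·m per $
  sample Z: M = 3.98 kN·m per $
  sample S: M = 3.26 kN·m per $
  sample L: M = 3.19 kN·m per $
  sample A: M = 1.10 kN·m per $
The maximum is for sample H.

sample H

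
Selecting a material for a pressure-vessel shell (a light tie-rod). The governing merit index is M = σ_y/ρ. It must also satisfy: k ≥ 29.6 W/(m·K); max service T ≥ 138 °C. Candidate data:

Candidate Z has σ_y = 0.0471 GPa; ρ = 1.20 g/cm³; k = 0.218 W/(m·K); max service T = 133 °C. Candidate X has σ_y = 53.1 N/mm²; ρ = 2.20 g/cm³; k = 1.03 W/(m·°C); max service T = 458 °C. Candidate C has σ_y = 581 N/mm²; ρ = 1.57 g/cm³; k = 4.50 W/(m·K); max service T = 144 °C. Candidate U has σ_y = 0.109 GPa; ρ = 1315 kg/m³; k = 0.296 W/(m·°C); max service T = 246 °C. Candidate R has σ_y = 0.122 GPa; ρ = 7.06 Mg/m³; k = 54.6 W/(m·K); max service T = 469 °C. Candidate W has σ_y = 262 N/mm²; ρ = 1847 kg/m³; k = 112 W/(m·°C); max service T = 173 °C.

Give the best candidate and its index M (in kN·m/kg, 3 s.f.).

Screen on constraints: k ≥ 29.6 W/(m·K); max service T ≥ 138 °C. Survivors: candidate R, candidate W.
In SI units:
  candidate R: σ_y = 122.0 MPa, ρ = 7060 kg/m³
  candidate W: σ_y = 262.0 MPa, ρ = 1847 kg/m³
  candidate W: M = 142 kN·m/kg
  candidate R: M = 17.3 kN·m/kg
The maximum is for candidate W.

candidate W, M = 142 kN·m/kg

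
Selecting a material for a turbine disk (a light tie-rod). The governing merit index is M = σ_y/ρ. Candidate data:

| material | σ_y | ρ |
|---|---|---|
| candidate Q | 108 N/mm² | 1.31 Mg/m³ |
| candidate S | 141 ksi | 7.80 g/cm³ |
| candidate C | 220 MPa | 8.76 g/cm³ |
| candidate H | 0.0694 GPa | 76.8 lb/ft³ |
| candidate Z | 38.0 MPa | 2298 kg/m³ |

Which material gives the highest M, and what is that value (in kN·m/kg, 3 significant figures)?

candidate S, M = 125 kN·m/kg

After converting to SI:
  candidate Q: σ_y = 108.0 MPa, ρ = 1310 kg/m³
  candidate S: σ_y = 972.2 MPa, ρ = 7800 kg/m³
  candidate C: σ_y = 220.0 MPa, ρ = 8760 kg/m³
  candidate H: σ_y = 69.40 MPa, ρ = 1230 kg/m³
  candidate Z: σ_y = 38.00 MPa, ρ = 2298 kg/m³
  candidate S: M = 125 kN·m/kg
  candidate Q: M = 82.4 kN·m/kg
  candidate H: M = 56.4 kN·m/kg
  candidate C: M = 25.1 kN·m/kg
  candidate Z: M = 16.5 kN·m/kg
The maximum is for candidate S.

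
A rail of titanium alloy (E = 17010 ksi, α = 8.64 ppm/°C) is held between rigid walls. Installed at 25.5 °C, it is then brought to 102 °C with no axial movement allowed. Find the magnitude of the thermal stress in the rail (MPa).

E = 17010 ksi = 117.3 GPa.
ΔT = 76.50 K. Constrained thermal stress σ = E·α·ΔT = 117.3×10³ MPa × 8.64×10⁻⁶ × 76.50 = 77.5 MPa (compressive).

77.5 MPa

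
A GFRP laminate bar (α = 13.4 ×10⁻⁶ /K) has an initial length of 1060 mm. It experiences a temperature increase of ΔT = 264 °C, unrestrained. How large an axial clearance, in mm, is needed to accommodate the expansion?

ΔL = α·L₀·ΔT = 13.4×10⁻⁶ × 1060 mm × 264.0 K = 3.75 mm.

3.75 mm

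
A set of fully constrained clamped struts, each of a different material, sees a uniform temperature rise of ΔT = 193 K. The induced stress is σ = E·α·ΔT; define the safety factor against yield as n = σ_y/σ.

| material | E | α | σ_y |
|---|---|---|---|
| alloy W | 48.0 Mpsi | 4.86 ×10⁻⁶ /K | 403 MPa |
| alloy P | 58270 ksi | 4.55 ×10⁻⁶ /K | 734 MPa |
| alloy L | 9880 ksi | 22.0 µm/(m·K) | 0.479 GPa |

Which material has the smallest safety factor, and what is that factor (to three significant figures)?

Converting E to GPa, α to ×10⁻⁶/K, σ_y to MPa, then σ and n for each:
  alloy W: E = 330.9, α = 4.86, σ_y = 403.0 → σ = 310 MPa, n = 1.30
  alloy P: E = 401.8, α = 4.55, σ_y = 734.0 → σ = 353 MPa, n = 2.08
  alloy L: E = 68.12, α = 22.0, σ_y = 479.0 → σ = 289 MPa, n = 1.66
Smallest n: alloy W with n = 1.30.

alloy W, n = 1.30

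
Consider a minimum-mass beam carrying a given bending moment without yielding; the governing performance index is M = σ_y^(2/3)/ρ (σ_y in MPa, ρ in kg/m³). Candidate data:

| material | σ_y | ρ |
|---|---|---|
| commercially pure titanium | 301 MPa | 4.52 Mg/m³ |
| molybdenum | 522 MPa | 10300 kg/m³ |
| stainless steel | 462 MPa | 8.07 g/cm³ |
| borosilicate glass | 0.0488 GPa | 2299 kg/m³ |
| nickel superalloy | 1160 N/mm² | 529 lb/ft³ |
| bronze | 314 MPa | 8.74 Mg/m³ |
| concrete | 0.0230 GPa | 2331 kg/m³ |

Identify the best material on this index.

nickel superalloy

In SI units:
  commercially pure titanium: σ_y = 301.0 MPa, ρ = 4520 kg/m³
  molybdenum: σ_y = 522.0 MPa, ρ = 10300 kg/m³
  stainless steel: σ_y = 462.0 MPa, ρ = 8070 kg/m³
  borosilicate glass: σ_y = 48.80 MPa, ρ = 2299 kg/m³
  nickel superalloy: σ_y = 1160 MPa, ρ = 8474 kg/m³
  bronze: σ_y = 314.0 MPa, ρ = 8740 kg/m³
  concrete: σ_y = 23.00 MPa, ρ = 2331 kg/m³
  nickel superalloy: M = 13.0×10⁻³
  commercially pure titanium: M = 9.94×10⁻³
  stainless steel: M = 7.41×10⁻³
  molybdenum: M = 6.29×10⁻³
  borosilicate glass: M = 5.81×10⁻³
  bronze: M = 5.29×10⁻³
  concrete: M = 3.47×10⁻³
Nickel superalloy has the largest M.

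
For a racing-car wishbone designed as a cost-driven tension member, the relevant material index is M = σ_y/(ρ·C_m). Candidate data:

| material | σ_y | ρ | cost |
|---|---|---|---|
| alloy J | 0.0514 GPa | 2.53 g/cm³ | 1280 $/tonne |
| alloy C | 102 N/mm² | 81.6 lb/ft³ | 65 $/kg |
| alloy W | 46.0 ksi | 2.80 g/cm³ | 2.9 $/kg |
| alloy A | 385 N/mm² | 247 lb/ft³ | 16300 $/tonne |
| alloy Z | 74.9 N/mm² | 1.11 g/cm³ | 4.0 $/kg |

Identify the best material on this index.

Convert each candidate to consistent units, then evaluate M:
  alloy J: σ_y = 51.40 MPa, ρ = 2530 kg/m³, cost = 1.280 $/kg
  alloy C: σ_y = 102.0 MPa, ρ = 1307 kg/m³, cost = 65.00 $/kg
  alloy W: σ_y = 317.2 MPa, ρ = 2800 kg/m³, cost = 2.900 $/kg
  alloy A: σ_y = 385.0 MPa, ρ = 3957 kg/m³, cost = 16.30 $/kg
  alloy Z: σ_y = 74.90 MPa, ρ = 1110 kg/m³, cost = 4.000 $/kg
  alloy W: M = 39.1 kN·m per $
  alloy Z: M = 16.9 kN·m per $
  alloy J: M = 15.9 kN·m per $
  alloy A: M = 5.97 kN·m per $
  alloy C: M = 1.20 kN·m per $
Alloy W has the largest M.

alloy W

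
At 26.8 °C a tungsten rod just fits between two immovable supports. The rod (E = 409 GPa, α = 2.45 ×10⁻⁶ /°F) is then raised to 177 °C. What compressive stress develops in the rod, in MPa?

α = 2.45×10⁻⁶/°F × 9/5 = 4.41×10⁻⁶/K.
ΔT = 150.2 K. Constrained thermal stress σ = E·α·ΔT = 409.0×10³ MPa × 4.41×10⁻⁶ × 150.2 = 271 MPa (compressive).

271 MPa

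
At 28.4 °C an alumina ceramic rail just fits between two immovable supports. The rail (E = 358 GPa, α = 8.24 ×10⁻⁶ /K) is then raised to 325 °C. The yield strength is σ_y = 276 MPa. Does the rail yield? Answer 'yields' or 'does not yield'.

ΔT = 296.6 K. Constrained thermal stress σ = E·α·ΔT = 358.0×10³ MPa × 8.24×10⁻⁶ × 296.6 = 875 MPa (compressive).
Compare to σ_y = 276 MPa: σ ≥ σ_y, so it yields.

yields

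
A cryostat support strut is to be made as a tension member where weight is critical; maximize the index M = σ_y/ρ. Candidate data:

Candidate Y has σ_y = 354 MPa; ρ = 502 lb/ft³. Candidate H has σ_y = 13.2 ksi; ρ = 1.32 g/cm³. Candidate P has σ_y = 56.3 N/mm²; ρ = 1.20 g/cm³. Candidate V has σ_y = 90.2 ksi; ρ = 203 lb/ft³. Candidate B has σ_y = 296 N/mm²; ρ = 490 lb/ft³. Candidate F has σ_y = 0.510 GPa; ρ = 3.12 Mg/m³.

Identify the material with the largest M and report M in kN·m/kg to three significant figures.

candidate V, M = 191 kN·m/kg

Convert each candidate to consistent units, then evaluate M:
  candidate Y: σ_y = 354.0 MPa, ρ = 8041 kg/m³
  candidate H: σ_y = 91.01 MPa, ρ = 1320 kg/m³
  candidate P: σ_y = 56.30 MPa, ρ = 1200 kg/m³
  candidate V: σ_y = 621.9 MPa, ρ = 3252 kg/m³
  candidate B: σ_y = 296.0 MPa, ρ = 7849 kg/m³
  candidate F: σ_y = 510.0 MPa, ρ = 3120 kg/m³
  candidate V: M = 191 kN·m/kg
  candidate F: M = 163 kN·m/kg
  candidate H: M = 68.9 kN·m/kg
  candidate P: M = 46.9 kN·m/kg
  candidate Y: M = 44.0 kN·m/kg
  candidate B: M = 37.7 kN·m/kg
Candidate V has the largest M.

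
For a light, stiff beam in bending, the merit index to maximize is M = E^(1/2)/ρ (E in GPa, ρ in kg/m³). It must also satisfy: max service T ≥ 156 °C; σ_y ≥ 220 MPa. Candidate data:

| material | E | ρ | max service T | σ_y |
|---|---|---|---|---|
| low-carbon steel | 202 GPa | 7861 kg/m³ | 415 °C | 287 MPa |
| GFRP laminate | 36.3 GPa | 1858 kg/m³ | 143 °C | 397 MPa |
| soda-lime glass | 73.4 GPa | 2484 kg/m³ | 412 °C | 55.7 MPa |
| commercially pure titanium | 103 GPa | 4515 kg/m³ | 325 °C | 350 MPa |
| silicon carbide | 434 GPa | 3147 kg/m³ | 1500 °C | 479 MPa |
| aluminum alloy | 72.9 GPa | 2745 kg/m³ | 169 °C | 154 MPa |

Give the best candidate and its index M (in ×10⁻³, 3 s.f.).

silicon carbide, M = 6.62×10⁻³

Screen on constraints: max service T ≥ 156 °C; σ_y ≥ 220 MPa. Survivors: low-carbon steel, commercially pure titanium, silicon carbide.
Evaluate M for each candidate:
  silicon carbide: M = 6.62×10⁻³
  commercially pure titanium: M = 2.25×10⁻³
  low-carbon steel: M = 1.81×10⁻³
Highest index: silicon carbide.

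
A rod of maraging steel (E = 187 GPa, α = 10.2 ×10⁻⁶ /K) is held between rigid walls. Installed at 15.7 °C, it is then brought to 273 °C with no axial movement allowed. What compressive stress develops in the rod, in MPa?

ΔT = 257.3 K. Constrained thermal stress σ = E·α·ΔT = 187.0×10³ MPa × 10.2×10⁻⁶ × 257.3 = 491 MPa (compressive).

491 MPa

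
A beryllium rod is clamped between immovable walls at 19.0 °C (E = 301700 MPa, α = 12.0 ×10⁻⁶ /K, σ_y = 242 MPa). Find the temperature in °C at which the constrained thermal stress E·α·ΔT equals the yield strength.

E = 301700 MPa = 301.7 GPa.
E·α·ΔT = 242.0 MPa ⇒ ΔT = 242.0 / (301.7×10³ × 12.0×10⁻⁶) = 66.84 K.
T = 19.0 + 66.84 = 85.84 °C.

85.8 °C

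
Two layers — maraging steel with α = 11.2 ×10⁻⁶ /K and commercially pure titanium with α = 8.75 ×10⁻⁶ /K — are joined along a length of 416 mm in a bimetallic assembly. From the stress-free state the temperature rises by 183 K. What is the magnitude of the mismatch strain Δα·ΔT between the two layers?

4.48×10⁻⁴

Δα = |11.2 − 8.75|×10⁻⁶/K = 2.45×10⁻⁶/K.
Mismatch strain = Δα·ΔT = 2.45×10⁻⁶ × 183.0 = 4.48×10⁻⁴.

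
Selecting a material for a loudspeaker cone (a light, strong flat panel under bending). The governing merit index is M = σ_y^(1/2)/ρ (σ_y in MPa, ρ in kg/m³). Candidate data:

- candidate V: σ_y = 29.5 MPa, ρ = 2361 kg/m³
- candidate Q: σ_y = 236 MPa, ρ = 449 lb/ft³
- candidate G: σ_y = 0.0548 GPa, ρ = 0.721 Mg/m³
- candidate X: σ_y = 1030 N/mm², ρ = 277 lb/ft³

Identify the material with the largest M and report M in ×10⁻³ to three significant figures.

In SI units:
  candidate V: σ_y = 29.50 MPa, ρ = 2361 kg/m³
  candidate Q: σ_y = 236.0 MPa, ρ = 7192 kg/m³
  candidate G: σ_y = 54.80 MPa, ρ = 721.0 kg/m³
  candidate X: σ_y = 1030 MPa, ρ = 4437 kg/m³
  candidate G: M = 10.3×10⁻³
  candidate X: M = 7.23×10⁻³
  candidate V: M = 2.30×10⁻³
  candidate Q: M = 2.14×10⁻³
Candidate G ranks first.

candidate G, M = 10.3×10⁻³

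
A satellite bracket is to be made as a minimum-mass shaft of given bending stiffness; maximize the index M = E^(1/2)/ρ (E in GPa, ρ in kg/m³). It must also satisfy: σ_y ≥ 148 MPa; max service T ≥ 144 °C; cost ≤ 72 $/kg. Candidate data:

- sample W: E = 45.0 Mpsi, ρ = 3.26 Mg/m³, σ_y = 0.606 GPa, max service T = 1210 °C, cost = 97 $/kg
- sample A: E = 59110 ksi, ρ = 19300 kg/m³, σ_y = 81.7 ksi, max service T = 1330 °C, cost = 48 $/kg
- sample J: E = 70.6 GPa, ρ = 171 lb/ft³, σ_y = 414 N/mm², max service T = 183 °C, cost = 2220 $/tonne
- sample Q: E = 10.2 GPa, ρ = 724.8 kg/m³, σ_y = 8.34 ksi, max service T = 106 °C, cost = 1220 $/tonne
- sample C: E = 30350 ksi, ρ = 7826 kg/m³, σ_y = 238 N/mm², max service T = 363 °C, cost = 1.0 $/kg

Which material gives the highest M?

Screen on constraints: σ_y ≥ 148 MPa; max service T ≥ 144 °C; cost ≤ 72 $/kg. Survivors: sample A, sample J, sample C.
Putting every candidate on a common basis:
  sample A: E = 407.5 GPa, ρ = 19300 kg/m³
  sample J: E = 70.60 GPa, ρ = 2739 kg/m³
  sample C: E = 209.3 GPa, ρ = 7826 kg/m³
  sample J: M = 3.07×10⁻³
  sample C: M = 1.85×10⁻³
  sample A: M = 1.05×10⁻³
Highest index: sample J.

sample J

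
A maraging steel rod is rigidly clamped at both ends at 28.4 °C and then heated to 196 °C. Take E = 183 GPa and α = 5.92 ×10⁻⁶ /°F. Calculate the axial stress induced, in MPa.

α = 5.92×10⁻⁶/°F × 9/5 = 10.7×10⁻⁶/K.
ΔT = 167.6 K. Constrained thermal stress σ = E·α·ΔT = 183.0×10³ MPa × 10.7×10⁻⁶ × 167.6 = 327 MPa (compressive).

327 MPa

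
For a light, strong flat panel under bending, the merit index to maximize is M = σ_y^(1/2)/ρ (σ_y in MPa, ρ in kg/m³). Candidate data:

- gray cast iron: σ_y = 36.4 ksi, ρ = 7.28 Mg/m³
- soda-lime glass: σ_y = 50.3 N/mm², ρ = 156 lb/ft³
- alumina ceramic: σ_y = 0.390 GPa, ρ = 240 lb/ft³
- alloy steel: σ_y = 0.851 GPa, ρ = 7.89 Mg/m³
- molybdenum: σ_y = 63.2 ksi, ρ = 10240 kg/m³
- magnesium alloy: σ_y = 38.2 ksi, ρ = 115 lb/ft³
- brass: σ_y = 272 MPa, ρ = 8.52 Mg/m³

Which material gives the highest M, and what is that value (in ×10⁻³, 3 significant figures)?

Normalizing units and computing the index:
  gray cast iron: σ_y = 251.0 MPa, ρ = 7280 kg/m³
  soda-lime glass: σ_y = 50.30 MPa, ρ = 2499 kg/m³
  alumina ceramic: σ_y = 390.0 MPa, ρ = 3844 kg/m³
  alloy steel: σ_y = 851.0 MPa, ρ = 7890 kg/m³
  molybdenum: σ_y = 435.7 MPa, ρ = 10240 kg/m³
  magnesium alloy: σ_y = 263.4 MPa, ρ = 1842 kg/m³
  brass: σ_y = 272.0 MPa, ρ = 8520 kg/m³
  magnesium alloy: M = 8.81×10⁻³
  alumina ceramic: M = 5.14×10⁻³
  alloy steel: M = 3.70×10⁻³
  soda-lime glass: M = 2.84×10⁻³
  gray cast iron: M = 2.18×10⁻³
  molybdenum: M = 2.04×10⁻³
  brass: M = 1.94×10⁻³
Highest index: magnesium alloy.

magnesium alloy, M = 8.81×10⁻³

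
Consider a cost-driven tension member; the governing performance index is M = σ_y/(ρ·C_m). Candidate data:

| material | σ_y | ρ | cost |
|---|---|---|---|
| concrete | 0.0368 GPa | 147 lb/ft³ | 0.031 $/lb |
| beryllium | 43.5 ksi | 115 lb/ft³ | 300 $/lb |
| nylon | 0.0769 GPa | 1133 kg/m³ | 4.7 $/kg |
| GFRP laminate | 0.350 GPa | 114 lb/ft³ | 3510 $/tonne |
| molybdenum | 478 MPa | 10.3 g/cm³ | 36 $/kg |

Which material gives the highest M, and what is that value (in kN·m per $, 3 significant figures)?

Putting every candidate on a common basis:
  concrete: σ_y = 36.80 MPa, ρ = 2355 kg/m³, cost = 0.06834 $/kg
  beryllium: σ_y = 299.9 MPa, ρ = 1842 kg/m³, cost = 661.4 $/kg
  nylon: σ_y = 76.90 MPa, ρ = 1133 kg/m³, cost = 4.700 $/kg
  GFRP laminate: σ_y = 350.0 MPa, ρ = 1826 kg/m³, cost = 3.510 $/kg
  molybdenum: σ_y = 478.0 MPa, ρ = 10300 kg/m³, cost = 36.00 $/kg
  concrete: M = 229 kN·m per $
  GFRP laminate: M = 54.6 kN·m per $
  nylon: M = 14.4 kN·m per $
  molybdenum: M = 1.29 kN·m per $
  beryllium: M = 0.246 kN·m per $
The maximum is for concrete.

concrete, M = 229 kN·m per $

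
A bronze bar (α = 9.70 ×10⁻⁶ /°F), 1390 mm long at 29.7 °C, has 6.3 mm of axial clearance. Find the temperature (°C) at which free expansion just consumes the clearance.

289 °C

α = 9.70×10⁻⁶/°F × 9/5 = 17.5×10⁻⁶/K.
α·L₀·ΔT = 6.3 mm ⇒ ΔT = 6.3 / (17.5×10⁻⁶ × 1390.0) = 259.6 K.
T = 29.7 + 259.6 = 289.3 °C.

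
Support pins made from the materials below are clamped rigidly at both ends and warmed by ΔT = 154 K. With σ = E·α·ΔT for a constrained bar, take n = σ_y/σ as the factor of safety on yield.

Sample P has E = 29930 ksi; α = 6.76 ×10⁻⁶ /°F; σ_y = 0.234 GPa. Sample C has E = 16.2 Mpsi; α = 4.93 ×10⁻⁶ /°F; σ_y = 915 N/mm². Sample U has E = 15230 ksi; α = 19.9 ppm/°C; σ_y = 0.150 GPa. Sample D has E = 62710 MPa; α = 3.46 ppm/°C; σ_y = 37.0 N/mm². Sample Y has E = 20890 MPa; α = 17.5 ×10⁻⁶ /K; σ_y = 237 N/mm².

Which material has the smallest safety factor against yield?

In consistent units (E in GPa, α in ×10⁻⁶/K, σ_y in MPa):
  sample P: E = 206.4, α = 12.2, σ_y = 234.0 → σ = 387 MPa, n = 0.605
  sample C: E = 111.7, α = 8.87, σ_y = 915.0 → σ = 153 MPa, n = 5.99
  sample U: E = 105.0, α = 19.9, σ_y = 150.0 → σ = 322 MPa, n = 0.466
  sample D: E = 62.71, α = 3.46, σ_y = 37.00 → σ = 33.4 MPa, n = 1.11
  sample Y: E = 20.89, α = 17.5, σ_y = 237.0 → σ = 56.3 MPa, n = 4.21
The minimum is sample U at n = 0.466.

sample U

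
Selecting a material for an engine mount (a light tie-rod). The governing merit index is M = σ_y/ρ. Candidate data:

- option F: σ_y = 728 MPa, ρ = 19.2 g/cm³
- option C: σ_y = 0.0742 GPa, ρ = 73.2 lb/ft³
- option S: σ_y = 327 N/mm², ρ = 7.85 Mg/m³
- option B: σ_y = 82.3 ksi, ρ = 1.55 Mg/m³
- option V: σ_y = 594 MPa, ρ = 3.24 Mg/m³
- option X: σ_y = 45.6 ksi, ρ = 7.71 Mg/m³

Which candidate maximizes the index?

option B

Convert each candidate to consistent units, then evaluate M:
  option F: σ_y = 728.0 MPa, ρ = 19200 kg/m³
  option C: σ_y = 74.20 MPa, ρ = 1173 kg/m³
  option S: σ_y = 327.0 MPa, ρ = 7850 kg/m³
  option B: σ_y = 567.4 MPa, ρ = 1550 kg/m³
  option V: σ_y = 594.0 MPa, ρ = 3240 kg/m³
  option X: σ_y = 314.4 MPa, ρ = 7710 kg/m³
  option B: M = 366 kN·m/kg
  option V: M = 183 kN·m/kg
  option C: M = 63.3 kN·m/kg
  option S: M = 41.7 kN·m/kg
  option X: M = 40.8 kN·m/kg
  option F: M = 37.9 kN·m/kg
Highest index: option B.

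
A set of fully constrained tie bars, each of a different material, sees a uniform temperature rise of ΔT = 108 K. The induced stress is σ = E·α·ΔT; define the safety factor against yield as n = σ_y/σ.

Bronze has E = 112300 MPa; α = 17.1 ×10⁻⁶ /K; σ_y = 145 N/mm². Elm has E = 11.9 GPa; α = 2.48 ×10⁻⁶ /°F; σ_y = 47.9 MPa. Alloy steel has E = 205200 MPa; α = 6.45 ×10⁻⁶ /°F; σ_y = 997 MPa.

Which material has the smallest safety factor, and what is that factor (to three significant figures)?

bronze, n = 0.699

Per material, after unit conversion:
  bronze: E = 112.3, α = 17.1, σ_y = 145.0 → σ = 207 MPa, n = 0.699
  elm: E = 11.90, α = 4.46, σ_y = 47.90 → σ = 5.74 MPa, n = 8.35
  alloy steel: E = 205.2, α = 11.6, σ_y = 997.0 → σ = 257 MPa, n = 3.87
Smallest n: bronze with n = 0.699.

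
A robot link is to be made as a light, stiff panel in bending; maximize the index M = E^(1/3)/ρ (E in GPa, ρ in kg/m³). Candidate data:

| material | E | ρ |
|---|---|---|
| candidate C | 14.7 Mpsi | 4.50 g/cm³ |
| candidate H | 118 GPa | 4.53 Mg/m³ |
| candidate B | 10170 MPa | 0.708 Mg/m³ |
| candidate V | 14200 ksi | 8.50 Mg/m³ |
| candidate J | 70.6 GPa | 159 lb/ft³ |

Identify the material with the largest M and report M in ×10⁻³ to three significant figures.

Normalizing units and computing the index:
  candidate C: E = 101.4 GPa, ρ = 4500 kg/m³
  candidate H: E = 118.0 GPa, ρ = 4530 kg/m³
  candidate B: E = 10.17 GPa, ρ = 708.0 kg/m³
  candidate V: E = 97.91 GPa, ρ = 8500 kg/m³
  candidate J: E = 70.60 GPa, ρ = 2547 kg/m³
  candidate B: M = 3.06×10⁻³
  candidate J: M = 1.62×10⁻³
  candidate H: M = 1.08×10⁻³
  candidate C: M = 1.04×10⁻³
  candidate V: M = 0.542×10⁻³
Candidate B ranks first.

candidate B, M = 3.06×10⁻³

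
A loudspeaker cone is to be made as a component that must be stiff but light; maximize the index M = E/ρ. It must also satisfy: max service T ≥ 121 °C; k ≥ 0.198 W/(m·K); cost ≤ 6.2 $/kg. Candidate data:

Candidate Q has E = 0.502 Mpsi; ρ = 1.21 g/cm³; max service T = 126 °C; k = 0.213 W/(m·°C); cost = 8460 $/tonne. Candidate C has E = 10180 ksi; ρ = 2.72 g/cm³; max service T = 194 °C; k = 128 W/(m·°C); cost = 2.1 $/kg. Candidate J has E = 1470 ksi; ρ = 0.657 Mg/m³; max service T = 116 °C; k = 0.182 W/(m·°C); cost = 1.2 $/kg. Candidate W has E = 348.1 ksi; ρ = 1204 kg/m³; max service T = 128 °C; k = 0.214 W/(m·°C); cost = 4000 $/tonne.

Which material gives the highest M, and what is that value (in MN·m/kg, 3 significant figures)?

candidate C, M = 25.8 MN·m/kg

Screen on constraints: max service T ≥ 121 °C; k ≥ 0.198 W/(m·K); cost ≤ 6.2 $/kg. Survivors: candidate C, candidate W.
After converting to SI:
  candidate C: E = 70.19 GPa, ρ = 2720 kg/m³
  candidate W: E = 2.400 GPa, ρ = 1204 kg/m³
  candidate C: M = 25.8 MN·m/kg
  candidate W: M = 1.99 MN·m/kg
The maximum is for candidate C.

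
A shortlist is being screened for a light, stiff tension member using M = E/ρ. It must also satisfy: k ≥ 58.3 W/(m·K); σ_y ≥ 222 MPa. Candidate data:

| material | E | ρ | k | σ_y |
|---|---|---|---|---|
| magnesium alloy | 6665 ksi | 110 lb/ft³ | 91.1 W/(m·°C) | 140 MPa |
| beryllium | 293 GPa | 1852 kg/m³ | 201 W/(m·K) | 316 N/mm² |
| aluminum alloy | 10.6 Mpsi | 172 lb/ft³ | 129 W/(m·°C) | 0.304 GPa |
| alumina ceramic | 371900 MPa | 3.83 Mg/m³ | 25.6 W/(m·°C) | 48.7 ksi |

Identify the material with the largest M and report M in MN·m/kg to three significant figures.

Screen on constraints: k ≥ 58.3 W/(m·K); σ_y ≥ 222 MPa. Survivors: beryllium, aluminum alloy.
Normalizing units and computing the index:
  beryllium: E = 293.0 GPa, ρ = 1852 kg/m³
  aluminum alloy: E = 73.08 GPa, ρ = 2755 kg/m³
  beryllium: M = 158 MN·m/kg
  aluminum alloy: M = 26.5 MN·m/kg
The maximum is for beryllium.

beryllium, M = 158 MN·m/kg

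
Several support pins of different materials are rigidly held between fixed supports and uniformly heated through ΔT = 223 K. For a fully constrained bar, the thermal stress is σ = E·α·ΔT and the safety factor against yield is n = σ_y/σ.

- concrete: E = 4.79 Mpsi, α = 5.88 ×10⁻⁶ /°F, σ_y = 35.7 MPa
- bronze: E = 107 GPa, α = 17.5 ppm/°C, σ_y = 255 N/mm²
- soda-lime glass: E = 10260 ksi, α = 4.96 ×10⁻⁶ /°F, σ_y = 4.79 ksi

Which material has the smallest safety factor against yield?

With everything in SI (GPa, ×10⁻⁶/K, MPa):
  concrete: E = 33.03, α = 10.6, σ_y = 35.70 → σ = 77.9 MPa, n = 0.458
  bronze: E = 107.0, α = 17.5, σ_y = 255.0 → σ = 418 MPa, n = 0.611
  soda-lime glass: E = 70.74, α = 8.93, σ_y = 33.03 → σ = 141 MPa, n = 0.234
Soda-lime glass has the lowest safety factor, n = 0.234.

soda-lime glass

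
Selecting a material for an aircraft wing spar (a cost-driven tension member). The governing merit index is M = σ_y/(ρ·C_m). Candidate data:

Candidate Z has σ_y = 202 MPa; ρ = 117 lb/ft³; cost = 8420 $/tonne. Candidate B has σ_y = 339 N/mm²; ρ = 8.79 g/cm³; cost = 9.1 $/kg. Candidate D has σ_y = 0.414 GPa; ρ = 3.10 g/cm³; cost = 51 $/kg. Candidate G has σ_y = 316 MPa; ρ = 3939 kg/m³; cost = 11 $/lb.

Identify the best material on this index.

candidate Z

Normalizing units and computing the index:
  candidate Z: σ_y = 202.0 MPa, ρ = 1874 kg/m³, cost = 8.420 $/kg
  candidate B: σ_y = 339.0 MPa, ρ = 8790 kg/m³, cost = 9.100 $/kg
  candidate D: σ_y = 414.0 MPa, ρ = 3100 kg/m³, cost = 51.00 $/kg
  candidate G: σ_y = 316.0 MPa, ρ = 3939 kg/m³, cost = 24.25 $/kg
  candidate Z: M = 12.8 kN·m per $
  candidate B: M = 4.24 kN·m per $
  candidate G: M = 3.31 kN·m per $
  candidate D: M = 2.62 kN·m per $
Candidate Z has the largest M.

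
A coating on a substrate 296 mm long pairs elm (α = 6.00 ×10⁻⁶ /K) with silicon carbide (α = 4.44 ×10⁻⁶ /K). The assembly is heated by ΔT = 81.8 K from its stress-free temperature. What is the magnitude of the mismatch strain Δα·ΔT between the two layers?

Δα = |6.00 − 4.44|×10⁻⁶/K = 1.56×10⁻⁶/K.
Mismatch strain = Δα·ΔT = 1.56×10⁻⁶ × 81.8 = 1.28×10⁻⁴.

1.28×10⁻⁴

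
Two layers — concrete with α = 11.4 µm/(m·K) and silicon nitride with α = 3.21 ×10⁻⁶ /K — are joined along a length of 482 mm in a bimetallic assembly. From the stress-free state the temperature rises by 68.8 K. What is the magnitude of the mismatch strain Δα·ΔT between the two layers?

Δα = |11.4 − 3.21|×10⁻⁶/K = 8.19×10⁻⁶/K.
Mismatch strain = Δα·ΔT = 8.19×10⁻⁶ × 68.8 = 5.63×10⁻⁴.

5.63×10⁻⁴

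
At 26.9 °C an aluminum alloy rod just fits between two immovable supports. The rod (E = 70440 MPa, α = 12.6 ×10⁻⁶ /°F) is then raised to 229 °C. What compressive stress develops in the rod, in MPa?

E = 70440 MPa = 70.44 GPa.
α = 12.6×10⁻⁶/°F × 9/5 = 22.7×10⁻⁶/K.
ΔT = 202.1 K. Constrained thermal stress σ = E·α·ΔT = 70.44×10³ MPa × 22.7×10⁻⁶ × 202.1 = 323 MPa (compressive).

323 MPa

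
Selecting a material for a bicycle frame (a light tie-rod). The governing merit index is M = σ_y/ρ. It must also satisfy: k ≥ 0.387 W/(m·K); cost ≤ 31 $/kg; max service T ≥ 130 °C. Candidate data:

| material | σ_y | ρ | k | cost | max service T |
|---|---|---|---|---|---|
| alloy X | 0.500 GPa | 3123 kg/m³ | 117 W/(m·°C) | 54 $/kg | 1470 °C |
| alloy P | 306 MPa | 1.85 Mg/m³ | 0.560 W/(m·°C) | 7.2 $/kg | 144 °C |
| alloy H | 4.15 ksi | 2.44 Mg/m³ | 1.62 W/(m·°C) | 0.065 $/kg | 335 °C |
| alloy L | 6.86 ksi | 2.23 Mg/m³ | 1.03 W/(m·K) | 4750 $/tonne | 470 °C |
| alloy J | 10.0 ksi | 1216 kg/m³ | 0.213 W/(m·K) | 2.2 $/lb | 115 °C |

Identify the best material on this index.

Screen on constraints: k ≥ 0.387 W/(m·K); cost ≤ 31 $/kg; max service T ≥ 130 °C. Survivors: alloy P, alloy H, alloy L.
After converting to SI:
  alloy P: σ_y = 306.0 MPa, ρ = 1850 kg/m³
  alloy H: σ_y = 28.61 MPa, ρ = 2440 kg/m³
  alloy L: σ_y = 47.30 MPa, ρ = 2230 kg/m³
  alloy P: M = 165 kN·m/kg
  alloy L: M = 21.2 kN·m/kg
  alloy H: M = 11.7 kN·m/kg
Alloy P has the largest M.

alloy P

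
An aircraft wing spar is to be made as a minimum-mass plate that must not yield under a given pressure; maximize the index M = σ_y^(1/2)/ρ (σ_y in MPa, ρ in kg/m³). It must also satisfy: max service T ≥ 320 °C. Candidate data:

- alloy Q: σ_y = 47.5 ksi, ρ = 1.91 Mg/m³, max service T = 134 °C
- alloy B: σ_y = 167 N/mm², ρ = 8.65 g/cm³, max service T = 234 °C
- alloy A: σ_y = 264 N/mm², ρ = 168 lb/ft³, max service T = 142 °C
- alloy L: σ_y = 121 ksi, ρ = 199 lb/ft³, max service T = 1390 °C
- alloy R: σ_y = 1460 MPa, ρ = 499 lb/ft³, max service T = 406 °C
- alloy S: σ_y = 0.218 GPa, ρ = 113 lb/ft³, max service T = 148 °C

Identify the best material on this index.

Screen on constraints: max service T ≥ 320 °C. Survivors: alloy L, alloy R.
Convert each candidate to consistent units, then evaluate M:
  alloy L: σ_y = 834.3 MPa, ρ = 3188 kg/m³
  alloy R: σ_y = 1460 MPa, ρ = 7993 kg/m³
  alloy L: M = 9.06×10⁻³
  alloy R: M = 4.78×10⁻³
Alloy L ranks first.

alloy L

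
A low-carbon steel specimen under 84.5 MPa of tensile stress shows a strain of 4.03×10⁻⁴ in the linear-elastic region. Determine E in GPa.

210 GPa

E = σ/ε = 84.5 MPa / 4.03×10⁻⁴ = 209700 MPa = 210 GPa.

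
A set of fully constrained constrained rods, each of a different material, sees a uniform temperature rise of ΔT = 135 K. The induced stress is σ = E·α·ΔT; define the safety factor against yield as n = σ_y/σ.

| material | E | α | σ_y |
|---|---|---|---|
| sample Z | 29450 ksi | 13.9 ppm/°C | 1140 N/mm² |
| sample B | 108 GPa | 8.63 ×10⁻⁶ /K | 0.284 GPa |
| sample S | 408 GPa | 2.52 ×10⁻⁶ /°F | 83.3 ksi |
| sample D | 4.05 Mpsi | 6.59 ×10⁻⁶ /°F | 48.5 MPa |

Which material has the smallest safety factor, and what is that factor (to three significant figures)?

Converting E to GPa, α to ×10⁻⁶/K, σ_y to MPa, then σ and n for each:
  sample Z: E = 203.1, α = 13.9, σ_y = 1140 → σ = 381 MPa, n = 2.99
  sample B: E = 108.0, α = 8.63, σ_y = 284.0 → σ = 126 MPa, n = 2.26
  sample S: E = 408.0, α = 4.54, σ_y = 574.3 → σ = 250 MPa, n = 2.30
  sample D: E = 27.92, α = 11.9, σ_y = 48.50 → σ = 44.7 MPa, n = 1.08
The minimum is sample D at n = 1.08.

sample D, n = 1.08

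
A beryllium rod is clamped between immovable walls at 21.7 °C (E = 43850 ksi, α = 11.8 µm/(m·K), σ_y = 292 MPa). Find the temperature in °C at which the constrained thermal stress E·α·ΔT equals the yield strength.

E = 43850 ksi = 302.3 GPa.
E·α·ΔT = 292.0 MPa ⇒ ΔT = 292.0 / (302.3×10³ × 11.8×10⁻⁶) = 81.85 K.
T = 21.7 + 81.85 = 103.5 °C.

104 °C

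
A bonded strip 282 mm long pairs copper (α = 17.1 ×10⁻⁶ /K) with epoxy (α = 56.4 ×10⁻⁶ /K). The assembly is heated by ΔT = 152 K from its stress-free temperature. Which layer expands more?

epoxy

α(copper) = 17.1×10⁻⁶/K vs α(epoxy) = 56.4×10⁻⁶/K.
Higher α expands more for the same ΔT: epoxy.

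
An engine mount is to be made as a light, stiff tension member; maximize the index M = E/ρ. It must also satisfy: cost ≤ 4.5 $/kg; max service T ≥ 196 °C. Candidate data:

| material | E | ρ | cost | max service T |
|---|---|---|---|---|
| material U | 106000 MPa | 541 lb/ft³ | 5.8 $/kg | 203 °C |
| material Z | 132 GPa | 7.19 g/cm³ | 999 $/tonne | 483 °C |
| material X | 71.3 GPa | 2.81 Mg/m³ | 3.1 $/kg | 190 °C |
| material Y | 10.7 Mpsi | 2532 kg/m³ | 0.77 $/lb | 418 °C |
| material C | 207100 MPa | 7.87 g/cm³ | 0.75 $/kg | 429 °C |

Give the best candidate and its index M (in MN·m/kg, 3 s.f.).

Screen on constraints: cost ≤ 4.5 $/kg; max service T ≥ 196 °C. Survivors: material Z, material Y, material C.
Normalizing units and computing the index:
  material Z: E = 132.0 GPa, ρ = 7190 kg/m³
  material Y: E = 73.77 GPa, ρ = 2532 kg/m³
  material C: E = 207.1 GPa, ρ = 7870 kg/m³
  material Y: M = 29.1 MN·m/kg
  material C: M = 26.3 MN·m/kg
  material Z: M = 18.4 MN·m/kg
The maximum is for material Y.

material Y, M = 29.1 MN·m/kg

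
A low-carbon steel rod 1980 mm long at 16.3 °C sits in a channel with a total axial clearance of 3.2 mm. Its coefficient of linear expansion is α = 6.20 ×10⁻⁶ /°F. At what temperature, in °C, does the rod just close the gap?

161 °C

α = 6.20×10⁻⁶/°F × 9/5 = 11.2×10⁻⁶/K.
α·L₀·ΔT = 3.2 mm ⇒ ΔT = 3.2 / (11.2×10⁻⁶ × 1980.0) = 144.8 K.
T = 16.3 + 144.8 = 161.1 °C.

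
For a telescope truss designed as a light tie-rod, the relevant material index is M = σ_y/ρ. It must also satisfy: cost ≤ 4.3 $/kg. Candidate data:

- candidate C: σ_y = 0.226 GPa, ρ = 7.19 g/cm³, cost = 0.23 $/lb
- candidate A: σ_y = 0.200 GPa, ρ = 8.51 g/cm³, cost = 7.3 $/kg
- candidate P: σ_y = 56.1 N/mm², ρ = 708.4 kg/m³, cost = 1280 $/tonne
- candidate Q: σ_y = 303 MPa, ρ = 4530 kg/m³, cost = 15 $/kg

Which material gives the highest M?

Screen on constraints: cost ≤ 4.3 $/kg. Survivors: candidate C, candidate P.
Convert each candidate to consistent units, then evaluate M:
  candidate C: σ_y = 226.0 MPa, ρ = 7190 kg/m³
  candidate P: σ_y = 56.10 MPa, ρ = 708.4 kg/m³
  candidate P: M = 79.2 kN·m/kg
  candidate C: M = 31.4 kN·m/kg
Candidate P has the largest M.

candidate P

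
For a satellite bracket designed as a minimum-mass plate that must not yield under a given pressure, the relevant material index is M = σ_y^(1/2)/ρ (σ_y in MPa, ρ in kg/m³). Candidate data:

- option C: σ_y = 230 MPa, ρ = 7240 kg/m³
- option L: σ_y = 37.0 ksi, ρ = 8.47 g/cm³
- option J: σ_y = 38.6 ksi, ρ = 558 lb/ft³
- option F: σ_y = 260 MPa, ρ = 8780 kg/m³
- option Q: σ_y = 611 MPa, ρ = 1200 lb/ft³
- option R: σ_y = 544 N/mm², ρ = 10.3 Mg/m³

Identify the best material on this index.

option R

After converting to SI:
  option C: σ_y = 230.0 MPa, ρ = 7240 kg/m³
  option L: σ_y = 255.1 MPa, ρ = 8470 kg/m³
  option J: σ_y = 266.1 MPa, ρ = 8938 kg/m³
  option F: σ_y = 260.0 MPa, ρ = 8780 kg/m³
  option Q: σ_y = 611.0 MPa, ρ = 19220 kg/m³
  option R: σ_y = 544.0 MPa, ρ = 10300 kg/m³
  option R: M = 2.26×10⁻³
  option C: M = 2.09×10⁻³
  option L: M = 1.89×10⁻³
  option F: M = 1.84×10⁻³
  option J: M = 1.83×10⁻³
  option Q: M = 1.29×10⁻³
The maximum is for option R.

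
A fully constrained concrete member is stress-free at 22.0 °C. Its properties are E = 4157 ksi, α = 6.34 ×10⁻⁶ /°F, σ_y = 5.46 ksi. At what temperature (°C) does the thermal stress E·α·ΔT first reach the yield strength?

E = 4157 ksi = 28.66 GPa.
α = 6.34×10⁻⁶/°F × 9/5 = 11.4×10⁻⁶/K.
σ_y = 5.46 ksi = 37.65 MPa.
E·α·ΔT = 37.65 MPa ⇒ ΔT = 37.65 / (28.66×10³ × 11.4×10⁻⁶) = 115.1 K.
T = 22.0 + 115.1 = 137.1 °C.

137 °C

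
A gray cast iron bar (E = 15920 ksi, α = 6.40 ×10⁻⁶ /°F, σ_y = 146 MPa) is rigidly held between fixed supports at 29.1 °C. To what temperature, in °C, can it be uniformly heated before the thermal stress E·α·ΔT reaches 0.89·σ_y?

132 °C

E = 15920 ksi = 109.8 GPa.
α = 6.40×10⁻⁶/°F × 9/5 = 11.5×10⁻⁶/K.
E·α·ΔT = 129.9 MPa ⇒ ΔT = 129.9 / (109.8×10³ × 11.5×10⁻⁶) = 102.8 K.
T = 29.1 + 102.8 = 131.9 °C.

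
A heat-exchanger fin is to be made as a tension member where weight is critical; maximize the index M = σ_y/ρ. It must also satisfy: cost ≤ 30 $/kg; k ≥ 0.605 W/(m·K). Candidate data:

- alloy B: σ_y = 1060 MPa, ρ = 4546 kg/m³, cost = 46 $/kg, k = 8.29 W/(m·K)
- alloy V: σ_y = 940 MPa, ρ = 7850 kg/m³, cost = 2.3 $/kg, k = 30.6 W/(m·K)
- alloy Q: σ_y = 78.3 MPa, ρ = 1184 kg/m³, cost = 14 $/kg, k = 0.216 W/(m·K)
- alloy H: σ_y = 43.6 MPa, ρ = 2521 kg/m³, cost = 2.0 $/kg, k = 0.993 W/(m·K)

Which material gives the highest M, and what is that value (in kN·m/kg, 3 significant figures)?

Screen on constraints: cost ≤ 30 $/kg; k ≥ 0.605 W/(m·K). Survivors: alloy V, alloy H.
Evaluate M for each candidate:
  alloy V: M = 120 kN·m/kg
  alloy H: M = 17.3 kN·m/kg
Alloy V has the largest M.

alloy V, M = 120 kN·m/kg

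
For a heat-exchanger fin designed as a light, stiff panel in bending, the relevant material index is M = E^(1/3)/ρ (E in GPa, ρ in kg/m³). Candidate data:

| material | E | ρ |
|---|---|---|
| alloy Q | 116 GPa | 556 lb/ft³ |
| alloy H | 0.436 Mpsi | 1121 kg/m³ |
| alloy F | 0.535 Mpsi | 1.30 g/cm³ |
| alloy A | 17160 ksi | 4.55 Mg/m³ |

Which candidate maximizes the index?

alloy H

After converting to SI:
  alloy Q: E = 116.0 GPa, ρ = 8906 kg/m³
  alloy H: E = 3.006 GPa, ρ = 1121 kg/m³
  alloy F: E = 3.689 GPa, ρ = 1300 kg/m³
  alloy A: E = 118.3 GPa, ρ = 4550 kg/m³
  alloy H: M = 1.29×10⁻³
  alloy F: M = 1.19×10⁻³
  alloy A: M = 1.08×10⁻³
  alloy Q: M = 0.548×10⁻³
Highest index: alloy H.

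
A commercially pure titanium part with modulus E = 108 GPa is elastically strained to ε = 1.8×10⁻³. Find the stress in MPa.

194 MPa

σ = E·ε = 108000 MPa × 1.8×10⁻³ = 194 MPa.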